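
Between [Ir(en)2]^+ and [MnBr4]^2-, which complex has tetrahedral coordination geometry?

For [Ir(en)2]^+: Summing ligand charges against the +1 overall charge gives an oxidation state of +1 for iridium. Group 9 minus oxidation state 1 gives a d⁸ configuration. A 5d d⁸ ion has a large crystal-field splitting; square planar leaves the high-energy d_{x²−y²} orbital empty and maximises CFSE. → square planar.
For [MnBr4]^2-: Ligand charges: each bromide is −1. With an overall charge of −2 the manganese centre must be in the +2 oxidation state. Mn sits in group 7, so the d-electron count is 7 − 2 = 5. A high-spin d⁵ ion has zero CFSE in either geometry, so four ligands adopt the sterically favoured tetrahedral geometry. → tetrahedral.

[MnBr4]^2-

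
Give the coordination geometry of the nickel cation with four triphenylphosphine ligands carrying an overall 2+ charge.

Summing ligand charges against the +2 overall charge gives an oxidation state of +2 for nickel.
Ni sits in group 10, so the d-electron count is 10 − 2 = 8.
With 4 monodentate ligands the coordination number is 4.
Triphenylphosphine is a strong-field ligand (high in the spectrochemical series).
A 3d d⁸ ion with strong-field ligands gains enough CFSE to favour square planar over tetrahedral.

square planar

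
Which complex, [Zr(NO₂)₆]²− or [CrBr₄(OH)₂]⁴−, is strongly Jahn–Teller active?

[Zr(NO₂)₆]²−: Summing ligand charges against the −2 overall charge gives an oxidation state of +4 for zirconium. Group 4 minus oxidation state 4 gives a d⁰ configuration. The d⁰ configuration leaves the e_g set evenly filled (or empty) — no strong Jahn–Teller driving force.
[CrBr₄(OH)₂]⁴−: Ligand charges: each bromide is −1; each hydroxide is −1. With an overall charge of −4 the chromium centre must be in the +2 oxidation state. Group 6 minus oxidation state 2 gives a d⁴ configuration. Bromide and hydroxide are weak-field ligands for a first-row metal, so the complex is high-spin. The t₂g³e_g¹ (high-spin) configuration has an unevenly filled e_g set; the Jahn–Teller theorem predicts a tetragonal distortion (typically axial elongation) to lift the degeneracy.

[CrBr₄(OH)₂]⁴−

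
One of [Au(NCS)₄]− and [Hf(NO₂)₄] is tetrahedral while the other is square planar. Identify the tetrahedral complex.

[Hf(NO₂)₄]

For [Au(NCS)₄]−: Ligand charges: each isothiocyanate is −1. With an overall charge of −1 the gold centre must be in the +3 oxidation state. Group 11 minus oxidation state 3 gives a d⁸ configuration. A 5d d⁸ ion has a large crystal-field splitting; square planar leaves the high-energy d_{x²−y²} orbital empty and maximises CFSE. → square planar.
For [Hf(NO₂)₄]: Summing ligand charges against the 0 overall charge gives an oxidation state of +4 for hafnium. Group 4 minus oxidation state 4 gives a d⁰ configuration. A d⁰ ion has no crystal-field stabilisation preference between square planar and tetrahedral, so four ligands adopt the sterically favoured tetrahedral geometry. → tetrahedral.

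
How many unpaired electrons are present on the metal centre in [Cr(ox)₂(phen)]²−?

4 unpaired electrons

Summing ligand charges against the −2 overall charge gives an oxidation state of +2 for chromium.
Group 6 minus oxidation state 2 gives a d⁴ configuration.
Counting donor atoms: 2×oxalate (bidentate) → 4 donors; 1×1,10-phenanthroline (bidentate) → 2 donors. Coordination number = 6.
The spin state decides the count: Oxalate is a weak-field ligand for a first-row metal, so the complex is high-spin.
An octahedral high-spin d⁴ ion is t₂g³e_g¹, giving 4 unpaired electrons.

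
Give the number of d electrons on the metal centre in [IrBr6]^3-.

Ligand charges: each bromide is −1. With an overall charge of −3 the iridium centre must be in the +3 oxidation state.
Iridium is a group-9 element; Ir(III) is therefore d⁶.

d6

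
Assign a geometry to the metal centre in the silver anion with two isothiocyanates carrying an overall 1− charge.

Each isothiocyanate is −1; balancing the −1 overall charge requires Ag(I).
Ag sits in group 11, so the d-electron count is 11 − 1 = 10.
With 2 monodentate ligands the coordination number is 2.
A d¹⁰ ion with only two ligands adopts a linear arrangement (sp hybridisation; no CFSE preference).

linear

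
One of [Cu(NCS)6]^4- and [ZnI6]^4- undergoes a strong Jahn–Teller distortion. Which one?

[Cu(NCS)6]^4-

[Cu(NCS)6]^4-: Ligand charges: each isothiocyanate is −1. With an overall charge of −4 the copper centre must be in the +2 oxidation state. Copper is a group-11 element; Cu(II) is therefore d⁹. The t₂g⁶e_g³ configuration has an unevenly filled e_g set; the Jahn–Teller theorem predicts a tetragonal distortion (typically axial elongation) to lift the degeneracy.
[ZnI6]^4-: Ligand charges: each iodide is −1. With an overall charge of −4 the zinc centre must be in the +2 oxidation state. Group 12 minus oxidation state 2 gives a d¹⁰ configuration. The d¹⁰ configuration leaves the e_g set evenly filled (or empty) — no strong Jahn–Teller driving force.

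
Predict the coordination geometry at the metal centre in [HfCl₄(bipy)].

octahedral

Summing ligand charges against the 0 overall charge gives an oxidation state of +4 for hafnium.
Group 4 minus oxidation state 4 gives a d⁰ configuration.
Counting donor atoms: 4×chloride (monodentate) → 4 donors; 1×2,2′-bipyridine (bidentate) → 2 donors. Coordination number = 6.
Six donors around a single metal centre give an octahedral coordination sphere.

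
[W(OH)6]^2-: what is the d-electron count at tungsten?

Summing ligand charges against the −2 overall charge gives an oxidation state of +4 for tungsten.
Group 6 minus oxidation state 4 gives a d² configuration.

d2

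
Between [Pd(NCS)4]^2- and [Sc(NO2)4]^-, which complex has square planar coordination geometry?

For [Pd(NCS)4]^2-: Summing ligand charges against the −2 overall charge gives an oxidation state of +2 for palladium. Group 10 minus oxidation state 2 gives a d⁸ configuration. A 4d d⁸ ion has a large crystal-field splitting; square planar leaves the high-energy d_{x²−y²} orbital empty and maximises CFSE. → square planar.
For [Sc(NO2)4]^-: Ligand charges: each nitro (N-bound nitrite) is −1. With an overall charge of −1 the scandium centre must be in the +3 oxidation state. Scandium is a group-3 element; Sc(III) is therefore d⁰. A d⁰ ion has no crystal-field stabilisation preference between square planar and tetrahedral, so four ligands adopt the sterically favoured tetrahedral geometry. → tetrahedral.

[Pd(NCS)4]^2-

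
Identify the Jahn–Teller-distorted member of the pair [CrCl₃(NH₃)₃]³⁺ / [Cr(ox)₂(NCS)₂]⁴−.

[CrCl₃(NH₃)₃]³⁺: Ligand charges: each chloride is −1; ammonia is neutral. With an overall charge of +3 the chromium centre must be in the +6 oxidation state. Group 6 minus oxidation state 6 gives a d⁰ configuration. The d⁰ configuration leaves the e_g set evenly filled (or empty) — no strong Jahn–Teller driving force.
[Cr(ox)₂(NCS)₂]⁴−: Each oxalate is −2; each isothiocyanate is −1; balancing the −4 overall charge requires Cr(II). Group 6 minus oxidation state 2 gives a d⁴ configuration. Isothiocyanate and oxalate are weak-field ligands for a first-row metal, so the complex is high-spin. The t₂g³e_g¹ (high-spin) configuration has an unevenly filled e_g set; the Jahn–Teller theorem predicts a tetragonal distortion (typically axial elongation) to lift the degeneracy.

[Cr(ox)₂(NCS)₂]⁴−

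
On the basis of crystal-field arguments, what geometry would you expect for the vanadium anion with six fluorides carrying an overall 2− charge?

Ligand charges: each fluoride is −1. With an overall charge of −2 the vanadium centre must be in the +4 oxidation state.
Vanadium is a group-5 element; V(IV) is therefore d¹.
Coordination number: 6.
Six donors around a single metal centre give an octahedral coordination sphere.

octahedral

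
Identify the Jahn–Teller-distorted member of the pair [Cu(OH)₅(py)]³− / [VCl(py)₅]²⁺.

[Cu(OH)₅(py)]³−

[Cu(OH)₅(py)]³−: Ligand charges: each hydroxide is −1; pyridine is neutral. With an overall charge of −3 the copper centre must be in the +2 oxidation state. Group 11 minus oxidation state 2 gives a d⁹ configuration. The t₂g⁶e_g³ configuration has an unevenly filled e_g set; the Jahn–Teller theorem predicts a tetragonal distortion (typically axial elongation) to lift the degeneracy.
[VCl(py)₅]²⁺: Summing ligand charges against the +2 overall charge gives an oxidation state of +3 for vanadium. V sits in group 5, so the d-electron count is 5 − 3 = 2. The d² configuration leaves the e_g set evenly filled (or empty) — no strong Jahn–Teller driving force.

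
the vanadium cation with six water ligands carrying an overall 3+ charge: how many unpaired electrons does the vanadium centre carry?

2

Ligand charges: water is neutral. With an overall charge of +3 the vanadium centre must be in the +3 oxidation state.
Vanadium is a group-5 element; V(III) is therefore d².
In an octahedral field the d² configuration is t₂g²e_g⁰ (only one arrangement possible), giving 2 unpaired electrons.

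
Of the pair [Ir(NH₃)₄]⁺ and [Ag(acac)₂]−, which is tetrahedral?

[Ag(acac)₂]−

For [Ir(NH₃)₄]⁺: Ligand charges: ammonia is neutral. With an overall charge of +1 the iridium centre must be in the +1 oxidation state. Ir sits in group 9, so the d-electron count is 9 − 1 = 8. A 5d d⁸ ion has a large crystal-field splitting; square planar leaves the high-energy d_{x²−y²} orbital empty and maximises CFSE. → square planar.
For [Ag(acac)₂]−: Ligand charges: each acetylacetonate is −1. With an overall charge of −1 the silver centre must be in the +1 oxidation state. Silver is a group-11 element; Ag(I) is therefore d¹⁰. A d¹⁰ ion has no crystal-field stabilisation preference between square planar and tetrahedral, so four ligands adopt the sterically favoured tetrahedral geometry. → tetrahedral.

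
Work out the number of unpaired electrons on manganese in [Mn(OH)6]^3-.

4 unpaired electrons

Each hydroxide is −1; balancing the −3 overall charge requires Mn(III).
Mn sits in group 7, so the d-electron count is 7 − 3 = 4.
The spin state decides the count: Hydroxide is a weak-field ligand for a first-row metal, so the complex is high-spin.
An octahedral high-spin d⁴ ion is t₂g³e_g¹, giving 4 unpaired electrons.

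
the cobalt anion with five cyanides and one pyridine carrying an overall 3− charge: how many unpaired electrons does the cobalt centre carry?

Ligand charges: each cyanide is −1; pyridine is neutral. With an overall charge of −3 the cobalt centre must be in the +2 oxidation state.
Co sits in group 9, so the d-electron count is 9 − 2 = 7.
The spin state decides the count: Cyanide is a strong-field ligand (high in the spectrochemical series) for a first-row metal, so the complex is low-spin.
An octahedral low-spin d⁷ ion is t₂g⁶e_g¹, giving 1 unpaired electron.

1 unpaired electron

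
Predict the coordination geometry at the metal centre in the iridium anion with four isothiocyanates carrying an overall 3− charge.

square planar

Ligand charges: each isothiocyanate is −1. With an overall charge of −3 the iridium centre must be in the +1 oxidation state.
Group 9 minus oxidation state 1 gives a d⁸ configuration.
Coordination number: 4.
A 5d d⁸ ion has a large crystal-field splitting; square planar leaves the high-energy d_{x²−y²} orbital empty and maximises CFSE.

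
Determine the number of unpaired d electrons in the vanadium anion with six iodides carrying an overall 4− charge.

3

Each iodide is −1; balancing the −4 overall charge requires V(II).
V sits in group 5, so the d-electron count is 5 − 2 = 3.
In an octahedral field the d³ configuration is t₂g³e_g⁰ (only one arrangement possible), giving 3 unpaired electrons.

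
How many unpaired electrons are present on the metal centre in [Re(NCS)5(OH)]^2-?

3 unpaired electrons

Summing ligand charges against the −2 overall charge gives an oxidation state of +4 for rhenium.
Group 7 minus oxidation state 4 gives a d³ configuration.
In an octahedral field the d³ configuration is t₂g³e_g⁰ (only one arrangement possible), giving 3 unpaired electrons.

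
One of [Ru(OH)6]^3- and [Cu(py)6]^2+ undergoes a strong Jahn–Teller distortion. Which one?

[Ru(OH)6]^3-: Summing ligand charges against the −3 overall charge gives an oxidation state of +3 for ruthenium. Ruthenium is a group-8 element; Ru(III) is therefore d⁵. A 4d ion has a large Δₒ and is invariably low-spin. The d⁵ configuration leaves the e_g set evenly filled (or empty) — no strong Jahn–Teller driving force.
[Cu(py)6]^2+: Summing ligand charges against the +2 overall charge gives an oxidation state of +2 for copper. Group 11 minus oxidation state 2 gives a d⁹ configuration. The t₂g⁶e_g³ configuration has an unevenly filled e_g set; the Jahn–Teller theorem predicts a tetragonal distortion (typically axial elongation) to lift the degeneracy.

[Cu(py)6]^2+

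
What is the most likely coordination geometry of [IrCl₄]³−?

square planar

Each chloride is −1; balancing the −3 overall charge requires Ir(I).
Iridium is a group-9 element; Ir(I) is therefore d⁸.
With 4 monodentate ligands the coordination number is 4.
A 5d d⁸ ion has a large crystal-field splitting; square planar leaves the high-energy d_{x²−y²} orbital empty and maximises CFSE.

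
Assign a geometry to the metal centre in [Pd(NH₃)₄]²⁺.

Ammonia is neutral; balancing the +2 overall charge requires Pd(II).
Pd sits in group 10, so the d-electron count is 10 − 2 = 8.
With 4 monodentate ligands the coordination number is 4.
A 4d d⁸ ion has a large crystal-field splitting; square planar leaves the high-energy d_{x²−y²} orbital empty and maximises CFSE.

square planar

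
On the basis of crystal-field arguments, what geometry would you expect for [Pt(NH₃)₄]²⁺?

square planar

Ligand charges: ammonia is neutral. With an overall charge of +2 the platinum centre must be in the +2 oxidation state.
Pt sits in group 10, so the d-electron count is 10 − 2 = 8.
Coordination number: 4.
A 5d d⁸ ion has a large crystal-field splitting; square planar leaves the high-energy d_{x²−y²} orbital empty and maximises CFSE.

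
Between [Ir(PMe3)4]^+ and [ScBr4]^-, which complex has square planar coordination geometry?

For [Ir(PMe3)4]^+: Trimethylphosphine is neutral; balancing the +1 overall charge requires Ir(I). Ir sits in group 9, so the d-electron count is 9 − 1 = 8. A 5d d⁸ ion has a large crystal-field splitting; square planar leaves the high-energy d_{x²−y²} orbital empty and maximises CFSE. → square planar.
For [ScBr4]^-: Summing ligand charges against the −1 overall charge gives an oxidation state of +3 for scandium. Sc sits in group 3, so the d-electron count is 3 − 3 = 0. A d⁰ ion has no crystal-field stabilisation preference between square planar and tetrahedral, so four ligands adopt the sterically favoured tetrahedral geometry. → tetrahedral.

[Ir(PMe3)4]^+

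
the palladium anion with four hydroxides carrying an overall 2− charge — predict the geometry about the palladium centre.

Ligand charges: each hydroxide is −1. With an overall charge of −2 the palladium centre must be in the +2 oxidation state.
Group 10 minus oxidation state 2 gives a d⁸ configuration.
Coordination number: 4.
A 4d d⁸ ion has a large crystal-field splitting; square planar leaves the high-energy d_{x²−y²} orbital empty and maximises CFSE.

square planar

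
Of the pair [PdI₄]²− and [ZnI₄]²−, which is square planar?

[PdI₄]²−

For [PdI₄]²−: Summing ligand charges against the −2 overall charge gives an oxidation state of +2 for palladium. Group 10 minus oxidation state 2 gives a d⁸ configuration. A 4d d⁸ ion has a large crystal-field splitting; square planar leaves the high-energy d_{x²−y²} orbital empty and maximises CFSE. → square planar.
For [ZnI₄]²−: Each iodide is −1; balancing the −2 overall charge requires Zn(II). Zn sits in group 12, so the d-electron count is 12 − 2 = 10. A d¹⁰ ion has no crystal-field stabilisation preference between square planar and tetrahedral, so four ligands adopt the sterically favoured tetrahedral geometry. → tetrahedral.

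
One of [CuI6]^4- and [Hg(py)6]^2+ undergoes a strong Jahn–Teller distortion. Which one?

[CuI6]^4-

[CuI6]^4-: Each iodide is −1; balancing the −4 overall charge requires Cu(II). Cu sits in group 11, so the d-electron count is 11 − 2 = 9. The t₂g⁶e_g³ configuration has an unevenly filled e_g set; the Jahn–Teller theorem predicts a tetragonal distortion (typically axial elongation) to lift the degeneracy.
[Hg(py)6]^2+: Ligand charges: pyridine is neutral. With an overall charge of +2 the mercury centre must be in the +2 oxidation state. Hg sits in group 12, so the d-electron count is 12 − 2 = 10. The d¹⁰ configuration leaves the e_g set evenly filled (or empty) — no strong Jahn–Teller driving force.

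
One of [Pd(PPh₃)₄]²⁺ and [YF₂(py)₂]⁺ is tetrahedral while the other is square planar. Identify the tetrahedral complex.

[YF₂(py)₂]⁺

For [Pd(PPh₃)₄]²⁺: Ligand charges: triphenylphosphine is neutral. With an overall charge of +2 the palladium centre must be in the +2 oxidation state. Pd sits in group 10, so the d-electron count is 10 − 2 = 8. A 4d d⁸ ion has a large crystal-field splitting; square planar leaves the high-energy d_{x²−y²} orbital empty and maximises CFSE. → square planar.
For [YF₂(py)₂]⁺: Each fluoride is −1; pyridine is neutral; balancing the +1 overall charge requires Y(III). Group 3 minus oxidation state 3 gives a d⁰ configuration. A d⁰ ion has no crystal-field stabilisation preference between square planar and tetrahedral, so four ligands adopt the sterically favoured tetrahedral geometry. → tetrahedral.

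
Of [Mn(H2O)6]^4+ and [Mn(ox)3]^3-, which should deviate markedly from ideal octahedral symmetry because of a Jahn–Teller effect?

[Mn(ox)3]^3-

[Mn(H2O)6]^4+: Ligand charges: water is neutral. With an overall charge of +4 the manganese centre must be in the +4 oxidation state. Mn sits in group 7, so the d-electron count is 7 − 4 = 3. The d³ configuration leaves the e_g set evenly filled (or empty) — no strong Jahn–Teller driving force.
[Mn(ox)3]^3-: Ligand charges: each oxalate is −2. With an overall charge of −3 the manganese centre must be in the +3 oxidation state. Manganese is a group-7 element; Mn(III) is therefore d⁴. Oxalate is a weak-field ligand for a first-row metal, so the complex is high-spin. The t₂g³e_g¹ (high-spin) configuration has an unevenly filled e_g set; the Jahn–Teller theorem predicts a tetragonal distortion (typically axial elongation) to lift the degeneracy.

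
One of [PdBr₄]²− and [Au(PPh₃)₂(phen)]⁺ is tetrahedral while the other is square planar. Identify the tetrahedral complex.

For [PdBr₄]²−: Each bromide is −1; balancing the −2 overall charge requires Pd(II). Palladium is a group-10 element; Pd(II) is therefore d⁸. A 4d d⁸ ion has a large crystal-field splitting; square planar leaves the high-energy d_{x²−y²} orbital empty and maximises CFSE. → square planar.
For [Au(PPh₃)₂(phen)]⁺: Ligand charges: triphenylphosphine is neutral; 1,10-phenanthroline is neutral. With an overall charge of +1 the gold centre must be in the +1 oxidation state. Gold is a group-11 element; Au(I) is therefore d¹⁰. A d¹⁰ ion has no crystal-field stabilisation preference between square planar and tetrahedral, so four ligands adopt the sterically favoured tetrahedral geometry. → tetrahedral.

[Au(PPh₃)₂(phen)]⁺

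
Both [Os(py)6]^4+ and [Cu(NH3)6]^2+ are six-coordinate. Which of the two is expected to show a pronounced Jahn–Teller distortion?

[Os(py)6]^4+: Ligand charges: pyridine is neutral. With an overall charge of +4 the osmium centre must be in the +4 oxidation state. Group 8 minus oxidation state 4 gives a d⁴ configuration. A 5d ion has a large Δₒ and is invariably low-spin. The d⁴ configuration leaves the e_g set evenly filled (or empty) — no strong Jahn–Teller driving force.
[Cu(NH3)6]^2+: Ammonia is neutral; balancing the +2 overall charge requires Cu(II). Group 11 minus oxidation state 2 gives a d⁹ configuration. The t₂g⁶e_g³ configuration has an unevenly filled e_g set; the Jahn–Teller theorem predicts a tetragonal distortion (typically axial elongation) to lift the degeneracy.

[Cu(NH3)6]^2+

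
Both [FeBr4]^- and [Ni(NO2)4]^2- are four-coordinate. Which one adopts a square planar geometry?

[Ni(NO2)4]^2-

For [FeBr4]^-: Ligand charges: each bromide is −1. With an overall charge of −1 the iron centre must be in the +3 oxidation state. Iron is a group-8 element; Fe(III) is therefore d⁵. A high-spin d⁵ ion has zero CFSE in either geometry, so four ligands adopt the sterically favoured tetrahedral geometry. → tetrahedral.
For [Ni(NO2)4]^2-: Each nitro (N-bound nitrite) is −1; balancing the −2 overall charge requires Ni(II). Group 10 minus oxidation state 2 gives a d⁸ configuration. Nitro (N-bound nitrite) is a strong-field ligand (high in the spectrochemical series). A 3d d⁸ ion with strong-field ligands gains enough CFSE to favour square planar over tetrahedral. → square planar.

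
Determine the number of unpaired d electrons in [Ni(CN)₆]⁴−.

2

Ligand charges: each cyanide is −1. With an overall charge of −4 the nickel centre must be in the +2 oxidation state.
Nickel is a group-10 element; Ni(II) is therefore d⁸.
In an octahedral field the d⁸ configuration is t₂g⁶e_g² (only one arrangement possible), giving 2 unpaired electrons.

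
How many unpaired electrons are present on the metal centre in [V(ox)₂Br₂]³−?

2

Summing ligand charges against the −3 overall charge gives an oxidation state of +3 for vanadium.
V sits in group 5, so the d-electron count is 5 − 3 = 2.
Counting donor atoms: 2×oxalate (bidentate) → 4 donors; 2×bromide (monodentate) → 2 donors. Coordination number = 6.
In an octahedral field the d² configuration is t₂g²e_g⁰ (only one arrangement possible), giving 2 unpaired electrons.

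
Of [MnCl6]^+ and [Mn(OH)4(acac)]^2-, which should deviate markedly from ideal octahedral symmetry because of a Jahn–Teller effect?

[Mn(OH)4(acac)]^2-

[MnCl6]^+: Summing ligand charges against the +1 overall charge gives an oxidation state of +7 for manganese. Group 7 minus oxidation state 7 gives a d⁰ configuration. The d⁰ configuration leaves the e_g set evenly filled (or empty) — no strong Jahn–Teller driving force.
[Mn(OH)4(acac)]^2-: Summing ligand charges against the −2 overall charge gives an oxidation state of +3 for manganese. Mn sits in group 7, so the d-electron count is 7 − 3 = 4. Acetylacetonate and hydroxide are weak-field ligands for a first-row metal, so the complex is high-spin. The t₂g³e_g¹ (high-spin) configuration has an unevenly filled e_g set; the Jahn–Teller theorem predicts a tetragonal distortion (typically axial elongation) to lift the degeneracy.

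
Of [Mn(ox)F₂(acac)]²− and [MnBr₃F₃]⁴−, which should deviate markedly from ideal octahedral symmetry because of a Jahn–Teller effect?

[Mn(ox)F₂(acac)]²−: Summing ligand charges against the −2 overall charge gives an oxidation state of +3 for manganese. Mn sits in group 7, so the d-electron count is 7 − 3 = 4. Acetylacetonate, fluoride, and oxalate are weak-field ligands for a first-row metal, so the complex is high-spin. The t₂g³e_g¹ (high-spin) configuration has an unevenly filled e_g set; the Jahn–Teller theorem predicts a tetragonal distortion (typically axial elongation) to lift the degeneracy.
[MnBr₃F₃]⁴−: Summing ligand charges against the −4 overall charge gives an oxidation state of +2 for manganese. Mn sits in group 7, so the d-electron count is 7 − 2 = 5. Bromide and fluoride are weak-field ligands for a first-row metal, so the complex is high-spin. The d⁵ configuration leaves the e_g set evenly filled (or empty) — no strong Jahn–Teller driving force.

[Mn(ox)F₂(acac)]²−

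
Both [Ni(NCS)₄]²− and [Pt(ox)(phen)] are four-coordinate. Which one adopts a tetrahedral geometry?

For [Ni(NCS)₄]²−: Each isothiocyanate is −1; balancing the −2 overall charge requires Ni(II). Ni sits in group 10, so the d-electron count is 10 − 2 = 8. Isothiocyanate is a weak-field ligand. With weak-field ligands the CFSE gain from square planar is small, so a 3d d⁸ ion takes the sterically preferred tetrahedral geometry. → tetrahedral.
For [Pt(ox)(phen)]: Ligand charges: each oxalate is −2; 1,10-phenanthroline is neutral. With an overall charge of 0 the platinum centre must be in the +2 oxidation state. Platinum is a group-10 element; Pt(II) is therefore d⁸. A 5d d⁸ ion has a large crystal-field splitting; square planar leaves the high-energy d_{x²−y²} orbital empty and maximises CFSE. → square planar.

[Ni(NCS)₄]²−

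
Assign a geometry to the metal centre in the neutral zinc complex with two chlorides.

Summing ligand charges against the 0 overall charge gives an oxidation state of +2 for zinc.
Zinc is a group-12 element; Zn(II) is therefore d¹⁰.
Coordination number: 2.
A d¹⁰ ion with only two ligands adopts a linear arrangement (sp hybridisation; no CFSE preference).

linear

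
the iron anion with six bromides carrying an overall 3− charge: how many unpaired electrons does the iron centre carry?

Each bromide is −1; balancing the −3 overall charge requires Fe(III).
Group 8 minus oxidation state 3 gives a d⁵ configuration.
The spin state decides the count: Bromide is a weak-field ligand for a first-row metal, so the complex is high-spin.
An octahedral high-spin d⁵ ion is t₂g³e_g², giving 5 unpaired electrons.

5 unpaired electrons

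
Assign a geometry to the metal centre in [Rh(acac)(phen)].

Ligand charges: each acetylacetonate is −1; 1,10-phenanthroline is neutral. With an overall charge of 0 the rhodium centre must be in the +1 oxidation state.
Group 9 minus oxidation state 1 gives a d⁸ configuration.
Counting donor atoms: 1×acetylacetonate (bidentate) → 2 donors; 1×1,10-phenanthroline (bidentate) → 2 donors. Coordination number = 4.
A 4d d⁸ ion has a large crystal-field splitting; square planar leaves the high-energy d_{x²−y²} orbital empty and maximises CFSE.

square planar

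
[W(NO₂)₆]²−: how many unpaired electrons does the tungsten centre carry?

Ligand charges: each nitro (N-bound nitrite) is −1. With an overall charge of −2 the tungsten centre must be in the +4 oxidation state.
Group 6 minus oxidation state 4 gives a d² configuration.
In an octahedral field the d² configuration is t₂g²e_g⁰ (only one arrangement possible), giving 2 unpaired electrons.

2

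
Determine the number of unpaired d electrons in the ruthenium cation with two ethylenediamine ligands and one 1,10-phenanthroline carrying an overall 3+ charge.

Summing ligand charges against the +3 overall charge gives an oxidation state of +3 for ruthenium.
Ruthenium is a group-8 element; Ru(III) is therefore d⁵.
Counting donor atoms: 2×ethylenediamine (bidentate) → 4 donors; 1×1,10-phenanthroline (bidentate) → 2 donors. Coordination number = 6.
The spin state decides the count: a 4d ion has a large Δₒ and is invariably low-spin.
An octahedral low-spin d⁵ ion is t₂g⁵e_g⁰, giving 1 unpaired electron.

1 unpaired electron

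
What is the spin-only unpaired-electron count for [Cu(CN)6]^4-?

1 unpaired electron

Summing ligand charges against the −4 overall charge gives an oxidation state of +2 for copper.
Cu sits in group 11, so the d-electron count is 11 − 2 = 9.
In an octahedral field the d⁹ configuration is t₂g⁶e_g³ (only one arrangement possible), giving 1 unpaired electron.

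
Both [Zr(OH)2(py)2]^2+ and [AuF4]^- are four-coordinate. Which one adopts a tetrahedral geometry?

For [Zr(OH)2(py)2]^2+: Ligand charges: each hydroxide is −1; pyridine is neutral. With an overall charge of +2 the zirconium centre must be in the +4 oxidation state. Zirconium is a group-4 element; Zr(IV) is therefore d⁰. A d⁰ ion has no crystal-field stabilisation preference between square planar and tetrahedral, so four ligands adopt the sterically favoured tetrahedral geometry. → tetrahedral.
For [AuF4]^-: Summing ligand charges against the −1 overall charge gives an oxidation state of +3 for gold. Group 11 minus oxidation state 3 gives a d⁸ configuration. A 5d d⁸ ion has a large crystal-field splitting; square planar leaves the high-energy d_{x²−y²} orbital empty and maximises CFSE. → square planar.

[Zr(OH)2(py)2]^2+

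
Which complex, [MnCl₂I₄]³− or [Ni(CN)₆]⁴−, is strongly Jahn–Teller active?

[MnCl₂I₄]³−

[MnCl₂I₄]³−: Summing ligand charges against the −3 overall charge gives an oxidation state of +3 for manganese. Manganese is a group-7 element; Mn(III) is therefore d⁴. Chloride and iodide are weak-field ligands for a first-row metal, so the complex is high-spin. The t₂g³e_g¹ (high-spin) configuration has an unevenly filled e_g set; the Jahn–Teller theorem predicts a tetragonal distortion (typically axial elongation) to lift the degeneracy.
[Ni(CN)₆]⁴−: Summing ligand charges against the −4 overall charge gives an oxidation state of +2 for nickel. Group 10 minus oxidation state 2 gives a d⁸ configuration. The d⁸ configuration leaves the e_g set evenly filled (or empty) — no strong Jahn–Teller driving force.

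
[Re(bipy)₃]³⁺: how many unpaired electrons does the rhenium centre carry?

2 unpaired electrons

Ligand charges: 2,2′-bipyridine is neutral. With an overall charge of +3 the rhenium centre must be in the +3 oxidation state.
Re sits in group 7, so the d-electron count is 7 − 3 = 4.
Counting donor atoms: 3×2,2′-bipyridine (bidentate) → 6 donors. Coordination number = 6.
The spin state decides the count: a 5d ion has a large Δₒ and is invariably low-spin.
An octahedral low-spin d⁴ ion is t₂g⁴e_g⁰, giving 2 unpaired electrons.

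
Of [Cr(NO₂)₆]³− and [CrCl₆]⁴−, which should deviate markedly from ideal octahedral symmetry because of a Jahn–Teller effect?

[Cr(NO₂)₆]³−: Summing ligand charges against the −3 overall charge gives an oxidation state of +3 for chromium. Chromium is a group-6 element; Cr(III) is therefore d³. The d³ configuration leaves the e_g set evenly filled (or empty) — no strong Jahn–Teller driving force.
[CrCl₆]⁴−: Each chloride is −1; balancing the −4 overall charge requires Cr(II). Chromium is a group-6 element; Cr(II) is therefore d⁴. Chloride is a weak-field ligand for a first-row metal, so the complex is high-spin. The t₂g³e_g¹ (high-spin) configuration has an unevenly filled e_g set; the Jahn–Teller theorem predicts a tetragonal distortion (typically axial elongation) to lift the degeneracy.

[CrCl₆]⁴−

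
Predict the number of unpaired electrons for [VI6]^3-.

Each iodide is −1; balancing the −3 overall charge requires V(III).
Vanadium is a group-5 element; V(III) is therefore d².
In an octahedral field the d² configuration is t₂g²e_g⁰ (only one arrangement possible), giving 2 unpaired electrons.

2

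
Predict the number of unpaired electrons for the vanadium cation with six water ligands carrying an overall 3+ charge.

Ligand charges: water is neutral. With an overall charge of +3 the vanadium centre must be in the +3 oxidation state.
V sits in group 5, so the d-electron count is 5 − 3 = 2.
In an octahedral field the d² configuration is t₂g²e_g⁰ (only one arrangement possible), giving 2 unpaired electrons.

2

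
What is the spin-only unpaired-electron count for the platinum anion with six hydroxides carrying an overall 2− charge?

Ligand charges: each hydroxide is −1. With an overall charge of −2 the platinum centre must be in the +4 oxidation state.
Pt sits in group 10, so the d-electron count is 10 − 4 = 6.
The spin state decides the count: a 5d ion has a large Δₒ and is invariably low-spin.
An octahedral low-spin d⁶ ion is t₂g⁶e_g⁰, giving 0 unpaired electrons.

0 unpaired electrons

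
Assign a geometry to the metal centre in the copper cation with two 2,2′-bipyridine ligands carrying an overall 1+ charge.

tetrahedral

Summing ligand charges against the +1 overall charge gives an oxidation state of +1 for copper.
Group 11 minus oxidation state 1 gives a d¹⁰ configuration.
Counting donor atoms: 2×2,2′-bipyridine (bidentate) → 4 donors. Coordination number = 4.
A d¹⁰ ion has no crystal-field stabilisation preference between square planar and tetrahedral, so four ligands adopt the sterically favoured tetrahedral geometry.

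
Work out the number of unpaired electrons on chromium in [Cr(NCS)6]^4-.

Summing ligand charges against the −4 overall charge gives an oxidation state of +2 for chromium.
Cr sits in group 6, so the d-electron count is 6 − 2 = 4.
The spin state decides the count: Isothiocyanate is a weak-field ligand for a first-row metal, so the complex is high-spin.
An octahedral high-spin d⁴ ion is t₂g³e_g¹, giving 4 unpaired electrons.

4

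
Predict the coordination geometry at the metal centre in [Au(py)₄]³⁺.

Ligand charges: pyridine is neutral. With an overall charge of +3 the gold centre must be in the +3 oxidation state.
Gold is a group-11 element; Au(III) is therefore d⁸.
Coordination number: 4.
A 5d d⁸ ion has a large crystal-field splitting; square planar leaves the high-energy d_{x²−y²} orbital empty and maximises CFSE.

square planar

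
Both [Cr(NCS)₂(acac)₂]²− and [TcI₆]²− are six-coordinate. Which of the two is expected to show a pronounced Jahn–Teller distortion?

[Cr(NCS)₂(acac)₂]²−: Ligand charges: each isothiocyanate is −1; each acetylacetonate is −1. With an overall charge of −2 the chromium centre must be in the +2 oxidation state. Chromium is a group-6 element; Cr(II) is therefore d⁴. Acetylacetonate and isothiocyanate are weak-field ligands for a first-row metal, so the complex is high-spin. The t₂g³e_g¹ (high-spin) configuration has an unevenly filled e_g set; the Jahn–Teller theorem predicts a tetragonal distortion (typically axial elongation) to lift the degeneracy.
[TcI₆]²−: Ligand charges: each iodide is −1. With an overall charge of −2 the technetium centre must be in the +4 oxidation state. Group 7 minus oxidation state 4 gives a d³ configuration. The d³ configuration leaves the e_g set evenly filled (or empty) — no strong Jahn–Teller driving force.

[Cr(NCS)₂(acac)₂]²−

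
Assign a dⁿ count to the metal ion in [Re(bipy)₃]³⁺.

Summing ligand charges against the +3 overall charge gives an oxidation state of +3 for rhenium.
Rhenium is a group-7 element; Re(III) is therefore d⁴.

d4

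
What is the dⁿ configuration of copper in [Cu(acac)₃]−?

d⁹

Summing ligand charges against the −1 overall charge gives an oxidation state of +2 for copper.
Copper is a group-11 element; Cu(II) is therefore d⁹.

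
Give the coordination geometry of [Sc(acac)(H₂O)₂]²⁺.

Each acetylacetonate is −1; water is neutral; balancing the +2 overall charge requires Sc(III).
Scandium is a group-3 element; Sc(III) is therefore d⁰.
Counting donor atoms: 1×acetylacetonate (bidentate) → 2 donors; 2×water (monodentate) → 2 donors. Coordination number = 4.
A d⁰ ion has no crystal-field stabilisation preference between square planar and tetrahedral, so four ligands adopt the sterically favoured tetrahedral geometry.

tetrahedral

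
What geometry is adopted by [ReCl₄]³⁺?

tetrahedral

Summing ligand charges against the +3 overall charge gives an oxidation state of +7 for rhenium.
Rhenium is a group-7 element; Re(VII) is therefore d⁰.
With 4 monodentate ligands the coordination number is 4.
A d⁰ ion has no crystal-field stabilisation preference between square planar and tetrahedral, so four ligands adopt the sterically favoured tetrahedral geometry.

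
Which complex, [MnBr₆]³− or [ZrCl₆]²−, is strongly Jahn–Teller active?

[MnBr₆]³−: Summing ligand charges against the −3 overall charge gives an oxidation state of +3 for manganese. Group 7 minus oxidation state 3 gives a d⁴ configuration. Bromide is a weak-field ligand for a first-row metal, so the complex is high-spin. The t₂g³e_g¹ (high-spin) configuration has an unevenly filled e_g set; the Jahn–Teller theorem predicts a tetragonal distortion (typically axial elongation) to lift the degeneracy.
[ZrCl₆]²−: Ligand charges: each chloride is −1. With an overall charge of −2 the zirconium centre must be in the +4 oxidation state. Group 4 minus oxidation state 4 gives a d⁰ configuration. The d⁰ configuration leaves the e_g set evenly filled (or empty) — no strong Jahn–Teller driving force.

[MnBr₆]³−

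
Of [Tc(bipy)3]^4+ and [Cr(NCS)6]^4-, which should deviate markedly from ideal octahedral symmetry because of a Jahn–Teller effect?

[Tc(bipy)3]^4+: Ligand charges: 2,2′-bipyridine is neutral. With an overall charge of +4 the technetium centre must be in the +4 oxidation state. Group 7 minus oxidation state 4 gives a d³ configuration. The d³ configuration leaves the e_g set evenly filled (or empty) — no strong Jahn–Teller driving force.
[Cr(NCS)6]^4-: Each isothiocyanate is −1; balancing the −4 overall charge requires Cr(II). Cr sits in group 6, so the d-electron count is 6 − 2 = 4. Isothiocyanate is a weak-field ligand for a first-row metal, so the complex is high-spin. The t₂g³e_g¹ (high-spin) configuration has an unevenly filled e_g set; the Jahn–Teller theorem predicts a tetragonal distortion (typically axial elongation) to lift the degeneracy.

[Cr(NCS)6]^4-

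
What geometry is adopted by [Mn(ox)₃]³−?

Each oxalate is −2; balancing the −3 overall charge requires Mn(III).
Mn sits in group 7, so the d-electron count is 7 − 3 = 4.
Counting donor atoms: 3×oxalate (bidentate) → 6 donors. Coordination number = 6.
Six donors around a single metal centre give an octahedral coordination sphere.

octahedral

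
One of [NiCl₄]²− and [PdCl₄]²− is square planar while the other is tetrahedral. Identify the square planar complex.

[PdCl₄]²−

For [NiCl₄]²−: Summing ligand charges against the −2 overall charge gives an oxidation state of +2 for nickel. Group 10 minus oxidation state 2 gives a d⁸ configuration. Chloride is a weak-field ligand. With weak-field ligands the CFSE gain from square planar is small, so a 3d d⁸ ion takes the sterically preferred tetrahedral geometry. → tetrahedral.
For [PdCl₄]²−: Summing ligand charges against the −2 overall charge gives an oxidation state of +2 for palladium. Pd sits in group 10, so the d-electron count is 10 − 2 = 8. A 4d d⁸ ion has a large crystal-field splitting; square planar leaves the high-energy d_{x²−y²} orbital empty and maximises CFSE. → square planar.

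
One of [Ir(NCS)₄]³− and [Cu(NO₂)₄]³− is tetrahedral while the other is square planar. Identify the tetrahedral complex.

For [Ir(NCS)₄]³−: Each isothiocyanate is −1; balancing the −3 overall charge requires Ir(I). Iridium is a group-9 element; Ir(I) is therefore d⁸. A 5d d⁸ ion has a large crystal-field splitting; square planar leaves the high-energy d_{x²−y²} orbital empty and maximises CFSE. → square planar.
For [Cu(NO₂)₄]³−: Ligand charges: each nitro (N-bound nitrite) is −1. With an overall charge of −3 the copper centre must be in the +1 oxidation state. Cu sits in group 11, so the d-electron count is 11 − 1 = 10. A d¹⁰ ion has no crystal-field stabilisation preference between square planar and tetrahedral, so four ligands adopt the sterically favoured tetrahedral geometry. → tetrahedral.

[Cu(NO₂)₄]³−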